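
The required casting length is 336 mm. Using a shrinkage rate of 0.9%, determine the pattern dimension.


Formula: L_pattern = L_casting * (1 + shrinkage_rate/100)
Shrinkage factor = 1 + 0.9/100 = 1.009
L_pattern = 336 mm * 1.009 = 339.0240 mm


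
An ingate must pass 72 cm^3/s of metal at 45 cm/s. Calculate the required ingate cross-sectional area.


Formula: A_ingate = Q / v  (continuity equation)
A = 72 cm^3/s / 45 cm/s = 1.6000 cm^2

Answer: 1.6000 cm^2


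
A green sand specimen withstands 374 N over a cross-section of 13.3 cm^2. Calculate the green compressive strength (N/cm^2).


Formula: Compressive Strength = Force / Area
Strength = 374 N / 13.3 cm^2 = 28.1203 N/cm^2

28.1203 N/cm^2


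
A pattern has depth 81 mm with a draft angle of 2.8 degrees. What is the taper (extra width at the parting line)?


Formula: taper = depth * tan(draft_angle)
tan(2.8 deg) = 0.0489082
taper = 81 mm * 0.0489082 = 3.9616 mm


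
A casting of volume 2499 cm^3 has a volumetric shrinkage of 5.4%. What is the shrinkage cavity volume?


Formula: V_shrink = V_casting * shrinkage_pct / 100
V_shrink = 2499 cm^3 * 5.4 / 100 = 134.9460 cm^3


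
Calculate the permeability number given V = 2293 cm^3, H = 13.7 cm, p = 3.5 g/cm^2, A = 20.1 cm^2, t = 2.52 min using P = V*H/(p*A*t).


Formula: Permeability Number P = (V * H) / (p * A * t)
Numerator: V * H = 2293 * 13.7 = 31414.1
Denominator: p * A * t = 3.5 * 20.1 * 2.52 = 177.282
P = 31414.1 / 177.282 = 177.1985

177.1985


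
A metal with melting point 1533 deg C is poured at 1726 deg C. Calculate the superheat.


Formula: Superheat = T_pour - T_melt
Superheat = 1726 - 1533 = 193 deg C

Answer: 193 deg C


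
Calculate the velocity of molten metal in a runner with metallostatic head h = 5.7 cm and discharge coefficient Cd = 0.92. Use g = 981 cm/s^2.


Formula: v = Cd * sqrt(2 * g * h)  (Torricelli with discharge coefficient)
2*g*h = 2 * 981 * 5.7 = 11183.4 cm^2/s^2
sqrt(11183.4) = 105.75160 cm/s
v = 0.92 * 105.75160 = 97.2915 cm/s

97.2915 cm/s


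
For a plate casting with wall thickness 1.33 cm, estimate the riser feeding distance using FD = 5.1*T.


Formula: FD = 5.1 * T  (riser feeding-distance rule)
FD = 5.1 * 1.33 cm = 6.7830 cm


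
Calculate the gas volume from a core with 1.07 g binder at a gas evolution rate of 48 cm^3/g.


Formula: V_gas = W_binder * gas_evolution_rate
V = 1.07 g * 48 cm^3/g = 51.3600 cm^3

Answer: 51.3600 cm^3


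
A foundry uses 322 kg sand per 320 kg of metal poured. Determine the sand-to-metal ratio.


Formula: Sand-to-Metal Ratio = W_sand / W_metal
Ratio = 322 kg / 320 kg = 1.0063


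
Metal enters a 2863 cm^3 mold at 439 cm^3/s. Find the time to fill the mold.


Formula: t_fill = V_mold / Q_flow
t = 2863 cm^3 / 439 cm^3/s = 6.5216 s

Final answer: 6.5216 s


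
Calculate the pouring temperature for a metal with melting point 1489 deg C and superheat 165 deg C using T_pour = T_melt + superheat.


Formula: T_pour = T_melt + Superheat
T_pour = 1489 + 165 = 1654 deg C

1654 deg C


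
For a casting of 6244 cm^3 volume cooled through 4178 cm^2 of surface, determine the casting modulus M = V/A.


Formula: Casting Modulus M = V / A
M = 6244 cm^3 / 4178 cm^2 = 1.4945 cm

1.4945 cm


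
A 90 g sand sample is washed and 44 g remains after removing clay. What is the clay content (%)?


Formula: Clay% = (W_total - W_washed) / W_total * 100
Clay mass = 90 - 44 = 46 g
Clay% = 46 / 90 * 100 = 51.1111%


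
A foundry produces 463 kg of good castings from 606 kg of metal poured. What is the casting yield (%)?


Formula: Casting Yield = (W_good / W_total) * 100
Yield = (463 kg / 606 kg) * 100 = 76.4026%


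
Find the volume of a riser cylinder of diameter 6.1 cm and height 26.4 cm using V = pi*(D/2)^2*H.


Formula: V = pi * (D/2)^2 * H  (cylinder volume)
Radius = D/2 = 6.1/2 = 3.05 cm
V = pi * 3.05^2 * 26.4 = 771.5312 cm^3

Final answer: 771.5312 cm^3


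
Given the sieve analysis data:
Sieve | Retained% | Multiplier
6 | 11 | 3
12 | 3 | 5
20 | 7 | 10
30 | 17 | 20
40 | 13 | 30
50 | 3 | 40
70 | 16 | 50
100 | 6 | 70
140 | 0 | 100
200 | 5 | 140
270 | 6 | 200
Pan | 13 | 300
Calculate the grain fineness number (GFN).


Formula: GFN = sum(pct * multiplier) / sum(pct)
sum(pct * multiplier) = 7988
sum(pct) = 100
GFN = 7988 / 100 = 79.88


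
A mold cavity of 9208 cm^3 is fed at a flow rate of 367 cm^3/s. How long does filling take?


Formula: t_fill = V_mold / Q_flow
t = 9208 cm^3 / 367 cm^3/s = 25.0899 s

25.0899 s


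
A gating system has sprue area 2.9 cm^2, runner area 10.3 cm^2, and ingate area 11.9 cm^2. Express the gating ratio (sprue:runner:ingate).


Sprue:Runner:Ingate = 1 : 10.3/2.9 : 11.9/2.9 = 1:3.55:4.10

Final answer: 1:3.55:4.10


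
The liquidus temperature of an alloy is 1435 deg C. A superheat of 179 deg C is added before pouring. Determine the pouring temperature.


Formula: T_pour = T_melt + Superheat
T_pour = 1435 + 179 = 1614 deg C

Final answer: 1614 deg C


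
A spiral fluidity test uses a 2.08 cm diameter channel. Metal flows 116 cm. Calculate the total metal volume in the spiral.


Formula: V = pi * (d/2)^2 * L  (cylinder volume)
Radius = 2.08/2 = 1.04 cm
V = pi * 1.04^2 * 116 = 394.1618 cm^3

Answer: 394.1618 cm^3


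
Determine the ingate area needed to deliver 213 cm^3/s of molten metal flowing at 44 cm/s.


Formula: A_ingate = Q / v  (continuity equation)
A = 213 cm^3/s / 44 cm/s = 4.8409 cm^2

Final answer: 4.8409 cm^2


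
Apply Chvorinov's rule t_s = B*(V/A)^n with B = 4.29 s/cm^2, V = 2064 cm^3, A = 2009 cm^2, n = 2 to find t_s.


Formula: t_s = B * (V/A)^n  (Chvorinov's rule, n=2)
Modulus M = V/A = 2064/2009 = 1.027377 cm
M^2 = 1.027377^2 = 1.055504 cm^2
t_s = 4.29 * 1.055504 = 4.5281 s

Answer: 4.5281 s


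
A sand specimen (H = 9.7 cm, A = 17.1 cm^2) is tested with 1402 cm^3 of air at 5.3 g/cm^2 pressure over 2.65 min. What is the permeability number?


Formula: Permeability Number P = (V * H) / (p * A * t)
Numerator: V * H = 1402 * 9.7 = 13599.4
Denominator: p * A * t = 5.3 * 17.1 * 2.65 = 240.1695
P = 13599.4 / 240.1695 = 56.6242

Final answer: 56.6242


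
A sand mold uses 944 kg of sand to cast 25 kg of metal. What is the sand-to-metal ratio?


Formula: Sand-to-Metal Ratio = W_sand / W_metal
Ratio = 944 kg / 25 kg = 37.7600

Final answer: 37.7600


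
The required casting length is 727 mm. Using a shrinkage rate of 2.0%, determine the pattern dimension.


Formula: L_pattern = L_casting * (1 + shrinkage_rate/100)
Shrinkage factor = 1 + 2.0/100 = 1.02
L_pattern = 727 mm * 1.02 = 741.5400 mm

Final answer: 741.5400 mm


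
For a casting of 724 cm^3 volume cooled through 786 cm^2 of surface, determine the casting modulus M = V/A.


Formula: Casting Modulus M = V / A
M = 724 cm^3 / 786 cm^2 = 0.9211 cm

Final answer: 0.9211 cm


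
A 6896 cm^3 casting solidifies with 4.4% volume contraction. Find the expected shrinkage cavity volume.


Formula: V_shrink = V_casting * shrinkage_pct / 100
V_shrink = 6896 cm^3 * 4.4 / 100 = 303.4240 cm^3


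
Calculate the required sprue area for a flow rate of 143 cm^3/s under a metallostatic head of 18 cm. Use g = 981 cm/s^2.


Formula: v = sqrt(2*g*h), A = Q/v
Velocity: v = sqrt(2 * 981 * 18) = sqrt(35316) = 187.9255 cm/s
Sprue area: A = Q / v = 143 / 187.9255 = 0.7609 cm^2

0.7609 cm^2


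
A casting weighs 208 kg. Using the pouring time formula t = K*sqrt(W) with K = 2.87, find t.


Formula: t = K * sqrt(W)
sqrt(W) = sqrt(208) = 14.42221
t = 2.87 * 14.42221 = 41.3917 s


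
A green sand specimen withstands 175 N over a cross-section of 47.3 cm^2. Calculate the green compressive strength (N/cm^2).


Formula: Compressive Strength = Force / Area
Strength = 175 N / 47.3 cm^2 = 3.6998 N/cm^2

Final answer: 3.6998 N/cm^2


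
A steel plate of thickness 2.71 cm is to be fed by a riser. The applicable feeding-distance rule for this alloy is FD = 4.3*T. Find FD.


Formula: FD = 4.3 * T  (riser feeding-distance rule)
FD = 4.3 * 2.71 cm = 11.6530 cm

11.6530 cm


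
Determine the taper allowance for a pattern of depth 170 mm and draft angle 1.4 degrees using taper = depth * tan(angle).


Formula: taper = depth * tan(draft_angle)
tan(1.4 deg) = 0.0244395
taper = 170 mm * 0.0244395 = 4.1547 mm


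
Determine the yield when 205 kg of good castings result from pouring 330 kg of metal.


Formula: Casting Yield = (W_good / W_total) * 100
Yield = (205 kg / 330 kg) * 100 = 62.1212%

Final answer: 62.1212%


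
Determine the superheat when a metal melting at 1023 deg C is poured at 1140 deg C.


Formula: Superheat = T_pour - T_melt
Superheat = 1140 - 1023 = 117 deg C

117 deg C


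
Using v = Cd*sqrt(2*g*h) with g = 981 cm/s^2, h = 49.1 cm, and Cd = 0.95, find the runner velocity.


Formula: v = Cd * sqrt(2 * g * h)  (Torricelli with discharge coefficient)
2*g*h = 2 * 981 * 49.1 = 96334.2 cm^2/s^2
sqrt(96334.2) = 310.37751 cm/s
v = 0.95 * 310.37751 = 294.8586 cm/s

Final answer: 294.8586 cm/s


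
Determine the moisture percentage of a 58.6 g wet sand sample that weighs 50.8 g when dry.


Formula: MC = (W_wet - W_dry) / W_wet * 100
Water mass = 58.6 - 50.8 = 7.8 g
MC = 7.8 / 58.6 * 100 = 13.3106%

13.3106%


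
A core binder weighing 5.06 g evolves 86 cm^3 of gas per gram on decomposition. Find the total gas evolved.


Formula: V_gas = W_binder * gas_evolution_rate
V = 5.06 g * 86 cm^3/g = 435.1600 cm^3

Final answer: 435.1600 cm^3


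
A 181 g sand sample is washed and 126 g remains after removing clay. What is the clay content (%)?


Formula: Clay% = (W_total - W_washed) / W_total * 100
Clay mass = 181 - 126 = 55 g
Clay% = 55 / 181 * 100 = 30.3867%

30.3867%


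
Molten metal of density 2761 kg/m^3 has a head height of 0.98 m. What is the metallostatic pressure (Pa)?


Formula: P = rho * g * h
rho * g = 2761 * 9.81 = 27085.41 N/m^3
P = 27085.41 * 0.98 = 26543.7018 Pa

Final answer: 26543.7018 Pa


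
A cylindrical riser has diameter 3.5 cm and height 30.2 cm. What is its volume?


Formula: V = pi * (D/2)^2 * H  (cylinder volume)
Radius = D/2 = 3.5/2 = 1.75 cm
V = pi * 1.75^2 * 30.2 = 290.5581 cm^3

290.5581 cm^3


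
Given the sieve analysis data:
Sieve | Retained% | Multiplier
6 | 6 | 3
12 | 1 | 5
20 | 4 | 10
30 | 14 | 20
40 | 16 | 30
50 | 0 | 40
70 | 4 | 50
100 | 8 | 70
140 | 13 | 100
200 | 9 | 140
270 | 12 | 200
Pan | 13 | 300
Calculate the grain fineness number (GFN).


Formula: GFN = sum(pct * multiplier) / sum(pct)
sum(pct * multiplier) = 10443
sum(pct) = 100
GFN = 10443 / 100 = 104.43

Final answer: 104.43


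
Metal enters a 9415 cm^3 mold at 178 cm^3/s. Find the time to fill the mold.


Formula: t_fill = V_mold / Q_flow
t = 9415 cm^3 / 178 cm^3/s = 52.8933 s

Answer: 52.8933 s


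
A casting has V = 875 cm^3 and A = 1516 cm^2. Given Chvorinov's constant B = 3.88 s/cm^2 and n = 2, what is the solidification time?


Formula: t_s = B * (V/A)^n  (Chvorinov's rule, n=2)
Modulus M = V/A = 875/1516 = 0.577177 cm
M^2 = 0.577177^2 = 0.333133 cm^2
t_s = 3.88 * 0.333133 = 1.2926 s

Answer: 1.2926 s


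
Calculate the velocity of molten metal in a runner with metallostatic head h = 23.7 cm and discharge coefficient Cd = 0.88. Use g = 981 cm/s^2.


Formula: v = Cd * sqrt(2 * g * h)  (Torricelli with discharge coefficient)
2*g*h = 2 * 981 * 23.7 = 46499.4 cm^2/s^2
sqrt(46499.4) = 215.63720 cm/s
v = 0.88 * 215.63720 = 189.7607 cm/s


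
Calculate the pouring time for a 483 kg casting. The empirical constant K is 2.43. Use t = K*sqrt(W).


Formula: t = K * sqrt(W)
sqrt(W) = sqrt(483) = 21.97726
t = 2.43 * 21.97726 = 53.4047 s


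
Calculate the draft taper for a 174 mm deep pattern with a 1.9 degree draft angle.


Formula: taper = depth * tan(draft_angle)
tan(1.9 deg) = 0.0331734
taper = 174 mm * 0.0331734 = 5.7722 mm

Final answer: 5.7722 mm


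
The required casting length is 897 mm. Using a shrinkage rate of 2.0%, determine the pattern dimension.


Formula: L_pattern = L_casting * (1 + shrinkage_rate/100)
Shrinkage factor = 1 + 2.0/100 = 1.02
L_pattern = 897 mm * 1.02 = 914.9400 mm

Answer: 914.9400 mm


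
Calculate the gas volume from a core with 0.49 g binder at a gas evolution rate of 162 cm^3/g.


Formula: V_gas = W_binder * gas_evolution_rate
V = 0.49 g * 162 cm^3/g = 79.3800 cm^3

79.3800 cm^3


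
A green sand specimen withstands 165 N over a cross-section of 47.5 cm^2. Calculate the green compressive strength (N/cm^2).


Formula: Compressive Strength = Force / Area
Strength = 165 N / 47.5 cm^2 = 3.4737 N/cm^2


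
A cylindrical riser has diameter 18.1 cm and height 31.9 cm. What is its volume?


Formula: V = pi * (D/2)^2 * H  (cylinder volume)
Radius = D/2 = 18.1/2 = 9.05 cm
V = pi * 9.05^2 * 31.9 = 8208.0069 cm^3


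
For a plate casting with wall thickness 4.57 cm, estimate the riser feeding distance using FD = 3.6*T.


Formula: FD = 3.6 * T  (riser feeding-distance rule)
FD = 3.6 * 4.57 cm = 16.4520 cm


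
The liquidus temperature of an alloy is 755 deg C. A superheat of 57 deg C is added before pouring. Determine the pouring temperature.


Formula: T_pour = T_melt + Superheat
T_pour = 755 + 57 = 812 deg C

Final answer: 812 deg C


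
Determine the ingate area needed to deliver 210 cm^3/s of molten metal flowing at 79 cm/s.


Formula: A_ingate = Q / v  (continuity equation)
A = 210 cm^3/s / 79 cm/s = 2.6582 cm^2

Answer: 2.6582 cm^2


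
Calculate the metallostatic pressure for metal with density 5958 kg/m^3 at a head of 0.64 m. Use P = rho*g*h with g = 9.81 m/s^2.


Formula: P = rho * g * h
rho * g = 5958 * 9.81 = 58447.98 N/m^3
P = 58447.98 * 0.64 = 37406.7072 Pa

Answer: 37406.7072 Pa


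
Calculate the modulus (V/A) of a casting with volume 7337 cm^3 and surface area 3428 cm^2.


Formula: Casting Modulus M = V / A
M = 7337 cm^3 / 3428 cm^2 = 2.1403 cm

2.1403 cm


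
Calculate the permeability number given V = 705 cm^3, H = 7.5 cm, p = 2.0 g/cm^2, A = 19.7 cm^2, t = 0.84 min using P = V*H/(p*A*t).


Formula: Permeability Number P = (V * H) / (p * A * t)
Numerator: V * H = 705 * 7.5 = 5287.5
Denominator: p * A * t = 2.0 * 19.7 * 0.84 = 33.096
P = 5287.5 / 33.096 = 159.7625


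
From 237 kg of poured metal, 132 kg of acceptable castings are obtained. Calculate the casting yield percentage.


Formula: Casting Yield = (W_good / W_total) * 100
Yield = (132 kg / 237 kg) * 100 = 55.6962%

Final answer: 55.6962%


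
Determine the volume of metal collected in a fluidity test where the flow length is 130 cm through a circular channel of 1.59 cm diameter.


Formula: V = pi * (d/2)^2 * L  (cylinder volume)
Radius = 1.59/2 = 0.795 cm
V = pi * 0.795^2 * 130 = 258.1235 cm^3


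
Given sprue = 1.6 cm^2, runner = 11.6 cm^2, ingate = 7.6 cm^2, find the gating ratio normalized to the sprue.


Sprue:Runner:Ingate = 1 : 11.6/1.6 : 7.6/1.6 = 1:7.25:4.75

1:7.25:4.75


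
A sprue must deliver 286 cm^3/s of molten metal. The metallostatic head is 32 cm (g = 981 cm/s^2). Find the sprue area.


Formula: v = sqrt(2*g*h), A = Q/v
Velocity: v = sqrt(2 * 981 * 32) = sqrt(62784) = 250.5674 cm/s
Sprue area: A = Q / v = 286 / 250.5674 = 1.1414 cm^2

Answer: 1.1414 cm^2


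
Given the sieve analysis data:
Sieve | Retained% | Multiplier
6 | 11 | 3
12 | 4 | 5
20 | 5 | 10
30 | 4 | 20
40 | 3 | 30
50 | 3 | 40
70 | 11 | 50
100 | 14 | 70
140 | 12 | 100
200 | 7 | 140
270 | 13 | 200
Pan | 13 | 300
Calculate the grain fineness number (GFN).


Formula: GFN = sum(pct * multiplier) / sum(pct)
sum(pct * multiplier) = 10603
sum(pct) = 100
GFN = 10603 / 100 = 106.03

106.03


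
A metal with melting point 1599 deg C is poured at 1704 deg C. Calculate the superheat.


Formula: Superheat = T_pour - T_melt
Superheat = 1704 - 1599 = 105 deg C


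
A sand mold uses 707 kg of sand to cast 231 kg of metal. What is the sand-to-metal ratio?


Formula: Sand-to-Metal Ratio = W_sand / W_metal
Ratio = 707 kg / 231 kg = 3.0606

Final answer: 3.0606


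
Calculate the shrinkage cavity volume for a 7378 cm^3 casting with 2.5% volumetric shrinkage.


Formula: V_shrink = V_casting * shrinkage_pct / 100
V_shrink = 7378 cm^3 * 2.5 / 100 = 184.4500 cm^3

184.4500 cm^3


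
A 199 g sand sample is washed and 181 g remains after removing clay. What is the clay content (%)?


Formula: Clay% = (W_total - W_washed) / W_total * 100
Clay mass = 199 - 181 = 18 g
Clay% = 18 / 199 * 100 = 9.0452%


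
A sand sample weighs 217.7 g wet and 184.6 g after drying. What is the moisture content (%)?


Formula: MC = (W_wet - W_dry) / W_wet * 100
Water mass = 217.7 - 184.6 = 33.1 g
MC = 33.1 / 217.7 * 100 = 15.2044%

15.2044%


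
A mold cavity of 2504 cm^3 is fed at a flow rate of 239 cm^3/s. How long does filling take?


Formula: t_fill = V_mold / Q_flow
t = 2504 cm^3 / 239 cm^3/s = 10.4770 s

10.4770 s


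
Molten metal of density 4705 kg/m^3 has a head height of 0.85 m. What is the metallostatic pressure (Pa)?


Formula: P = rho * g * h
rho * g = 4705 * 9.81 = 46156.05 N/m^3
P = 46156.05 * 0.85 = 39232.6425 Pa

Final answer: 39232.6425 Pa


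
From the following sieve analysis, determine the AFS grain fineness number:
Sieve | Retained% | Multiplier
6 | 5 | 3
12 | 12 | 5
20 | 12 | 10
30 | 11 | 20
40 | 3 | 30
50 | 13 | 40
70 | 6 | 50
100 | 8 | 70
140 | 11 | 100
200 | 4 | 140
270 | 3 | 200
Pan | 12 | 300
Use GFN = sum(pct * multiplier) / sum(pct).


Formula: GFN = sum(pct * multiplier) / sum(pct)
sum(pct * multiplier) = 7745
sum(pct) = 100
GFN = 7745 / 100 = 77.45


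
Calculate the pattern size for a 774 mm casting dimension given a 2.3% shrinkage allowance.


Formula: L_pattern = L_casting * (1 + shrinkage_rate/100)
Shrinkage factor = 1 + 2.3/100 = 1.023
L_pattern = 774 mm * 1.023 = 791.8020 mm


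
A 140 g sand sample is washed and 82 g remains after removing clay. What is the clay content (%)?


Formula: Clay% = (W_total - W_washed) / W_total * 100
Clay mass = 140 - 82 = 58 g
Clay% = 58 / 140 * 100 = 41.4286%

Answer: 41.4286%


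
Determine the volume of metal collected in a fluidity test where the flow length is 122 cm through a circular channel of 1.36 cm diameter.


Formula: V = pi * (d/2)^2 * L  (cylinder volume)
Radius = 1.36/2 = 0.68 cm
V = pi * 0.68^2 * 122 = 177.2260 cm^3

177.2260 cm^3


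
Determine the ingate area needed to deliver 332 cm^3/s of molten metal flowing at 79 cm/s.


Formula: A_ingate = Q / v  (continuity equation)
A = 332 cm^3/s / 79 cm/s = 4.2025 cm^2

Answer: 4.2025 cm^2


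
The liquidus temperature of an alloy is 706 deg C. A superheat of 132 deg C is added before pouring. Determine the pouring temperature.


Formula: T_pour = T_melt + Superheat
T_pour = 706 + 132 = 838 deg C

838 deg C


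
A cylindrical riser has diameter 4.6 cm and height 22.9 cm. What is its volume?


Formula: V = pi * (D/2)^2 * H  (cylinder volume)
Radius = D/2 = 4.6/2 = 2.3 cm
V = pi * 2.3^2 * 22.9 = 380.5757 cm^3

380.5757 cm^3


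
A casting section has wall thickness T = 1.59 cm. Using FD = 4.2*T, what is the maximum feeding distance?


Formula: FD = 4.2 * T  (riser feeding-distance rule)
FD = 4.2 * 1.59 cm = 6.6780 cm


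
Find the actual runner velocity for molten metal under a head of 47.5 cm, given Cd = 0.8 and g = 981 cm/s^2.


Formula: v = Cd * sqrt(2 * g * h)  (Torricelli with discharge coefficient)
2*g*h = 2 * 981 * 47.5 = 93195.0 cm^2/s^2
sqrt(93195.0) = 305.27856 cm/s
v = 0.8 * 305.27856 = 244.2228 cm/s

Answer: 244.2228 cm/s


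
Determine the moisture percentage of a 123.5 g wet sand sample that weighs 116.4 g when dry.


Formula: MC = (W_wet - W_dry) / W_wet * 100
Water mass = 123.5 - 116.4 = 7.1 g
MC = 7.1 / 123.5 * 100 = 5.7490%

Answer: 5.7490%


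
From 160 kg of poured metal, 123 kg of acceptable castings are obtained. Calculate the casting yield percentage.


Formula: Casting Yield = (W_good / W_total) * 100
Yield = (123 kg / 160 kg) * 100 = 76.8750%

76.8750%


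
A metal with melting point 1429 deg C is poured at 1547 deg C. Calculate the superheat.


Formula: Superheat = T_pour - T_melt
Superheat = 1547 - 1429 = 118 deg C

Final answer: 118 deg C


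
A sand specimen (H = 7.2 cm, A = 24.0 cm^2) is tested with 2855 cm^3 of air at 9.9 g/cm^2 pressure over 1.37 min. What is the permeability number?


Formula: Permeability Number P = (V * H) / (p * A * t)
Numerator: V * H = 2855 * 7.2 = 20556.0
Denominator: p * A * t = 9.9 * 24.0 * 1.37 = 325.512
P = 20556.0 / 325.512 = 63.1497


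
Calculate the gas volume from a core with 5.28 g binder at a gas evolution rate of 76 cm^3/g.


Formula: V_gas = W_binder * gas_evolution_rate
V = 5.28 g * 76 cm^3/g = 401.2800 cm^3

401.2800 cm^3


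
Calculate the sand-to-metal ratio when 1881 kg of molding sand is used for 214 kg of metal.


Formula: Sand-to-Metal Ratio = W_sand / W_metal
Ratio = 1881 kg / 214 kg = 8.7897


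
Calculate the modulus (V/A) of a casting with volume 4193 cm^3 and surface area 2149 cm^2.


Formula: Casting Modulus M = V / A
M = 4193 cm^3 / 2149 cm^2 = 1.9511 cm

Final answer: 1.9511 cm


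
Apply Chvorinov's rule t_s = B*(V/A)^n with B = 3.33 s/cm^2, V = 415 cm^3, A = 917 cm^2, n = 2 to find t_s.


Formula: t_s = B * (V/A)^n  (Chvorinov's rule, n=2)
Modulus M = V/A = 415/917 = 0.452563 cm
M^2 = 0.452563^2 = 0.204813 cm^2
t_s = 3.33 * 0.204813 = 0.6820 s


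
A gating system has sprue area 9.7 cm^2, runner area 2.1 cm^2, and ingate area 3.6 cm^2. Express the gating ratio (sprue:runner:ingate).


Sprue:Runner:Ingate = 1 : 2.1/9.7 : 3.6/9.7 = 1:0.22:0.37


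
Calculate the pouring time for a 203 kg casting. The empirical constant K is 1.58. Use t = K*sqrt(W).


Formula: t = K * sqrt(W)
sqrt(W) = sqrt(203) = 14.24781
t = 1.58 * 14.24781 = 22.5115 s


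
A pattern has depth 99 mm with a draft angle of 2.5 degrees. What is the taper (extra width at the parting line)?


Formula: taper = depth * tan(draft_angle)
tan(2.5 deg) = 0.0436609
taper = 99 mm * 0.0436609 = 4.3224 mm

Answer: 4.3224 mm


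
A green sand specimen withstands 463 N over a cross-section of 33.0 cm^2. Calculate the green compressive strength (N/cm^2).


Formula: Compressive Strength = Force / Area
Strength = 463 N / 33.0 cm^2 = 14.0303 N/cm^2


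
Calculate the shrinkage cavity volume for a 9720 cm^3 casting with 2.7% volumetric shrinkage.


Formula: V_shrink = V_casting * shrinkage_pct / 100
V_shrink = 9720 cm^3 * 2.7 / 100 = 262.4400 cm^3

Answer: 262.4400 cm^3


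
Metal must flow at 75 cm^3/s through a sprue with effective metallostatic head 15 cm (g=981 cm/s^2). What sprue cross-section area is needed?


Formula: v = sqrt(2*g*h), A = Q/v
Velocity: v = sqrt(2 * 981 * 15) = sqrt(29430) = 171.5517 cm/s
Sprue area: A = Q / v = 75 / 171.5517 = 0.4372 cm^2


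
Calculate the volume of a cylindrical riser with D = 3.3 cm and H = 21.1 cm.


Formula: V = pi * (D/2)^2 * H  (cylinder volume)
Radius = D/2 = 3.3/2 = 1.65 cm
V = pi * 1.65^2 * 21.1 = 180.4680 cm^3

Answer: 180.4680 cm^3


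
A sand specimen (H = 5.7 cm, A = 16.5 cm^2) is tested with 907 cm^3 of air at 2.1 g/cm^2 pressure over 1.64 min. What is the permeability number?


Formula: Permeability Number P = (V * H) / (p * A * t)
Numerator: V * H = 907 * 5.7 = 5169.9
Denominator: p * A * t = 2.1 * 16.5 * 1.64 = 56.826
P = 5169.9 / 56.826 = 90.9777

Final answer: 90.9777


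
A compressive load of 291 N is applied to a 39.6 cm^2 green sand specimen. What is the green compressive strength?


Formula: Compressive Strength = Force / Area
Strength = 291 N / 39.6 cm^2 = 7.3485 N/cm^2

Final answer: 7.3485 N/cm^2


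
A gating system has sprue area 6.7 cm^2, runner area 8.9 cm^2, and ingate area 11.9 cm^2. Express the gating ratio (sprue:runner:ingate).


Sprue:Runner:Ingate = 1 : 8.9/6.7 : 11.9/6.7 = 1:1.33:1.78

Final answer: 1:1.33:1.78


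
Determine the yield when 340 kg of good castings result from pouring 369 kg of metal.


Formula: Casting Yield = (W_good / W_total) * 100
Yield = (340 kg / 369 kg) * 100 = 92.1409%

Answer: 92.1409%


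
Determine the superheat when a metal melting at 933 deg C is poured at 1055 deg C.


Formula: Superheat = T_pour - T_melt
Superheat = 1055 - 933 = 122 deg C

122 deg C


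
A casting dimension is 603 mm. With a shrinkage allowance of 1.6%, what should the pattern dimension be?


Formula: L_pattern = L_casting * (1 + shrinkage_rate/100)
Shrinkage factor = 1 + 1.6/100 = 1.016
L_pattern = 603 mm * 1.016 = 612.6480 mm


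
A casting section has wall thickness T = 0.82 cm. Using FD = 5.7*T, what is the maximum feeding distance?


Formula: FD = 5.7 * T  (riser feeding-distance rule)
FD = 5.7 * 0.82 cm = 4.6740 cm

4.6740 cm


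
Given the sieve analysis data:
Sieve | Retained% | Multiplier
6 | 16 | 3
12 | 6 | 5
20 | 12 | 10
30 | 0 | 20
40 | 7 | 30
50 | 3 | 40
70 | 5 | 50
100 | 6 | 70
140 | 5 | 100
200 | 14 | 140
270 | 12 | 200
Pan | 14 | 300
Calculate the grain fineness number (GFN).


Formula: GFN = sum(pct * multiplier) / sum(pct)
sum(pct * multiplier) = 10258
sum(pct) = 100
GFN = 10258 / 100 = 102.58

Final answer: 102.58


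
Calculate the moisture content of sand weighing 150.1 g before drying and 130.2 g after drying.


Formula: MC = (W_wet - W_dry) / W_wet * 100
Water mass = 150.1 - 130.2 = 19.9 g
MC = 19.9 / 150.1 * 100 = 13.2578%

Final answer: 13.2578%


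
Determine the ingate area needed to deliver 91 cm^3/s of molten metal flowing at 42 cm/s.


Formula: A_ingate = Q / v  (continuity equation)
A = 91 cm^3/s / 42 cm/s = 2.1667 cm^2


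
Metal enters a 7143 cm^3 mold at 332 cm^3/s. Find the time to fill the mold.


Formula: t_fill = V_mold / Q_flow
t = 7143 cm^3 / 332 cm^3/s = 21.5151 s


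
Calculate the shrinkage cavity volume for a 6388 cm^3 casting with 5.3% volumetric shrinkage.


Formula: V_shrink = V_casting * shrinkage_pct / 100
V_shrink = 6388 cm^3 * 5.3 / 100 = 338.5640 cm^3


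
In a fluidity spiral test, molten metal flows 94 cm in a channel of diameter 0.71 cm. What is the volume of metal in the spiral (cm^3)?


Formula: V = pi * (d/2)^2 * L  (cylinder volume)
Radius = 0.71/2 = 0.355 cm
V = pi * 0.355^2 * 94 = 37.2164 cm^3


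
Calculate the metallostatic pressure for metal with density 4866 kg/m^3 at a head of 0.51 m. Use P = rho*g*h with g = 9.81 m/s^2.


Formula: P = rho * g * h
rho * g = 4866 * 9.81 = 47735.46 N/m^3
P = 47735.46 * 0.51 = 24345.0846 Pa

Answer: 24345.0846 Pa


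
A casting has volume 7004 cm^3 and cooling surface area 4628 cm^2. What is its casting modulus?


Formula: Casting Modulus M = V / A
M = 7004 cm^3 / 4628 cm^2 = 1.5134 cm


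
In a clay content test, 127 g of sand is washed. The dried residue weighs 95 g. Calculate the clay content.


Formula: Clay% = (W_total - W_washed) / W_total * 100
Clay mass = 127 - 95 = 32 g
Clay% = 32 / 127 * 100 = 25.1969%

Final answer: 25.1969%


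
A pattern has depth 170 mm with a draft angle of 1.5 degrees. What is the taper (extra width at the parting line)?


Formula: taper = depth * tan(draft_angle)
tan(1.5 deg) = 0.0261859
taper = 170 mm * 0.0261859 = 4.4516 mm


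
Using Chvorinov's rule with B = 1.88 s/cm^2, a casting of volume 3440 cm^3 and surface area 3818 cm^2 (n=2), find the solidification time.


Formula: t_s = B * (V/A)^n  (Chvorinov's rule, n=2)
Modulus M = V/A = 3440/3818 = 0.900995 cm
M^2 = 0.900995^2 = 0.811792 cm^2
t_s = 1.88 * 0.811792 = 1.5262 s

Final answer: 1.5262 s


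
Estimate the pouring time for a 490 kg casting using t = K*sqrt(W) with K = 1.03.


Formula: t = K * sqrt(W)
sqrt(W) = sqrt(490) = 22.13594
t = 1.03 * 22.13594 = 22.8000 s

Final answer: 22.8000 s


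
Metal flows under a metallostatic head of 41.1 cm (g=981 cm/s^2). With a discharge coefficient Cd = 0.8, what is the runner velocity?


Formula: v = Cd * sqrt(2 * g * h)  (Torricelli with discharge coefficient)
2*g*h = 2 * 981 * 41.1 = 80638.2 cm^2/s^2
sqrt(80638.2) = 283.96866 cm/s
v = 0.8 * 283.96866 = 227.1749 cm/s


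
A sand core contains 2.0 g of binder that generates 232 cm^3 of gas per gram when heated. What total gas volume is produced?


Formula: V_gas = W_binder * gas_evolution_rate
V = 2.0 g * 232 cm^3/g = 464.0000 cm^3

Final answer: 464.0000 cm^3


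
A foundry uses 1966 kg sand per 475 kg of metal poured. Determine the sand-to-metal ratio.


Formula: Sand-to-Metal Ratio = W_sand / W_metal
Ratio = 1966 kg / 475 kg = 4.1389

Final answer: 4.1389


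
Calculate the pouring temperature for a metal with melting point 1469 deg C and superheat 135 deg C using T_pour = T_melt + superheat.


Formula: T_pour = T_melt + Superheat
T_pour = 1469 + 135 = 1604 deg C

1604 deg C


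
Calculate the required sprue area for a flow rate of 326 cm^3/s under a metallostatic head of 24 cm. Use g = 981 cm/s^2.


Formula: v = sqrt(2*g*h), A = Q/v
Velocity: v = sqrt(2 * 981 * 24) = sqrt(47088) = 216.9977 cm/s
Sprue area: A = Q / v = 326 / 216.9977 = 1.5023 cm^2


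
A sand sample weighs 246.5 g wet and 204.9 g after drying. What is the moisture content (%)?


Formula: MC = (W_wet - W_dry) / W_wet * 100
Water mass = 246.5 - 204.9 = 41.6 g
MC = 41.6 / 246.5 * 100 = 16.8763%

Answer: 16.8763%


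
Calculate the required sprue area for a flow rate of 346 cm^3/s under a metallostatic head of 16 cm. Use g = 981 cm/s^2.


Formula: v = sqrt(2*g*h), A = Q/v
Velocity: v = sqrt(2 * 981 * 16) = sqrt(31392) = 177.1779 cm/s
Sprue area: A = Q / v = 346 / 177.1779 = 1.9528 cm^2

1.9528 cm^2


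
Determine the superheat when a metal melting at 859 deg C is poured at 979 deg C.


Formula: Superheat = T_pour - T_melt
Superheat = 979 - 859 = 120 deg C

120 deg C


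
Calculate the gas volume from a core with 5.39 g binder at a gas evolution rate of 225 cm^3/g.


Formula: V_gas = W_binder * gas_evolution_rate
V = 5.39 g * 225 cm^3/g = 1212.7500 cm^3

1212.7500 cm^3


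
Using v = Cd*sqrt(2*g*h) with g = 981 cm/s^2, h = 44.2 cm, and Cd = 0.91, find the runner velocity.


Formula: v = Cd * sqrt(2 * g * h)  (Torricelli with discharge coefficient)
2*g*h = 2 * 981 * 44.2 = 86720.4 cm^2/s^2
sqrt(86720.4) = 294.48328 cm/s
v = 0.91 * 294.48328 = 267.9798 cm/s


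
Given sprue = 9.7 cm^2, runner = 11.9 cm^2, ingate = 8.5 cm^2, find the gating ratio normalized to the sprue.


Sprue:Runner:Ingate = 1 : 11.9/9.7 : 8.5/9.7 = 1:1.23:0.88

Final answer: 1:1.23:0.88


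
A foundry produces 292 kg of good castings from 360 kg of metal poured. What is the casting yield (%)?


Formula: Casting Yield = (W_good / W_total) * 100
Yield = (292 kg / 360 kg) * 100 = 81.1111%

Answer: 81.1111%


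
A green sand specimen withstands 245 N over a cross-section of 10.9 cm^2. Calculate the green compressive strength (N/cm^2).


Formula: Compressive Strength = Force / Area
Strength = 245 N / 10.9 cm^2 = 22.4771 N/cm^2


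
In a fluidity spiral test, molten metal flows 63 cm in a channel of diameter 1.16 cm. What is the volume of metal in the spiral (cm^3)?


Formula: V = pi * (d/2)^2 * L  (cylinder volume)
Radius = 1.16/2 = 0.58 cm
V = pi * 0.58^2 * 63 = 66.5804 cm^3


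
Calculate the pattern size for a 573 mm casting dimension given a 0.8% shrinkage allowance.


Formula: L_pattern = L_casting * (1 + shrinkage_rate/100)
Shrinkage factor = 1 + 0.8/100 = 1.008
L_pattern = 573 mm * 1.008 = 577.5840 mm


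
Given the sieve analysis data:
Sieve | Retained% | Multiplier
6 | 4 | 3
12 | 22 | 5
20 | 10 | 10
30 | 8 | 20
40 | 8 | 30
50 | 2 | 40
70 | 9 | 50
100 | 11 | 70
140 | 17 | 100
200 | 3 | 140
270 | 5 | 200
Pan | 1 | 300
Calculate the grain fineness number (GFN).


Formula: GFN = sum(pct * multiplier) / sum(pct)
sum(pct * multiplier) = 5342
sum(pct) = 100
GFN = 5342 / 100 = 53.42

Final answer: 53.42


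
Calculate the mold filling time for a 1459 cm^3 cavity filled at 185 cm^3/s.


Formula: t_fill = V_mold / Q_flow
t = 1459 cm^3 / 185 cm^3/s = 7.8865 s

Final answer: 7.8865 s


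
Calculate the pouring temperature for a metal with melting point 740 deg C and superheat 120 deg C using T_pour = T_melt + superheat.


Formula: T_pour = T_melt + Superheat
T_pour = 740 + 120 = 860 deg C

Answer: 860 deg C


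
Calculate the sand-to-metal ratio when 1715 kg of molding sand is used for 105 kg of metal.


Formula: Sand-to-Metal Ratio = W_sand / W_metal
Ratio = 1715 kg / 105 kg = 16.3333

Final answer: 16.3333


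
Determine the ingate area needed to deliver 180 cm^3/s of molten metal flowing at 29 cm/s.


Formula: A_ingate = Q / v  (continuity equation)
A = 180 cm^3/s / 29 cm/s = 6.2069 cm^2

Answer: 6.2069 cm^2


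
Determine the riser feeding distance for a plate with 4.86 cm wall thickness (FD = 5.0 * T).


Formula: FD = 5.0 * T  (riser feeding-distance rule)
FD = 5.0 * 4.86 cm = 24.3000 cm

Final answer: 24.3000 cm


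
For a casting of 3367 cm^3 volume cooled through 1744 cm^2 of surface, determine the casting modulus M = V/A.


Formula: Casting Modulus M = V / A
M = 3367 cm^3 / 1744 cm^2 = 1.9306 cm

Answer: 1.9306 cm


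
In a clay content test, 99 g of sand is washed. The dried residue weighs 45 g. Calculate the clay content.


Formula: Clay% = (W_total - W_washed) / W_total * 100
Clay mass = 99 - 45 = 54 g
Clay% = 54 / 99 * 100 = 54.5455%


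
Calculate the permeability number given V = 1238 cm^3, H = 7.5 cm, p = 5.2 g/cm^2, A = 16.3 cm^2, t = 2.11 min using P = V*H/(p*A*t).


Formula: Permeability Number P = (V * H) / (p * A * t)
Numerator: V * H = 1238 * 7.5 = 9285.0
Denominator: p * A * t = 5.2 * 16.3 * 2.11 = 178.8436
P = 9285.0 / 178.8436 = 51.9169


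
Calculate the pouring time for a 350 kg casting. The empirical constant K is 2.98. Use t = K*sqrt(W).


Formula: t = K * sqrt(W)
sqrt(W) = sqrt(350) = 18.70829
t = 2.98 * 18.70829 = 55.7507 s

55.7507 s


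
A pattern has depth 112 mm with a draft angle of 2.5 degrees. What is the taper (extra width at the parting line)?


Formula: taper = depth * tan(draft_angle)
tan(2.5 deg) = 0.0436609
taper = 112 mm * 0.0436609 = 4.8900 mm


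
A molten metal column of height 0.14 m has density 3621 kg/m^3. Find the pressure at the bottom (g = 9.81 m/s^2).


Formula: P = rho * g * h
rho * g = 3621 * 9.81 = 35522.01 N/m^3
P = 35522.01 * 0.14 = 4973.0814 Pa

Final answer: 4973.0814 Pa


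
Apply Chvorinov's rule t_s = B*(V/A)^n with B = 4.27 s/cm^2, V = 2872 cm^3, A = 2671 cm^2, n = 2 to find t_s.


Formula: t_s = B * (V/A)^n  (Chvorinov's rule, n=2)
Modulus M = V/A = 2872/2671 = 1.075253 cm
M^2 = 1.075253^2 = 1.156169 cm^2
t_s = 4.27 * 1.156169 = 4.9368 s


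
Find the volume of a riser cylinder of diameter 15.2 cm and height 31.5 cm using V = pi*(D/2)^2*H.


Formula: V = pi * (D/2)^2 * H  (cylinder volume)
Radius = D/2 = 15.2/2 = 7.6 cm
V = pi * 7.6^2 * 31.5 = 5715.9393 cm^3


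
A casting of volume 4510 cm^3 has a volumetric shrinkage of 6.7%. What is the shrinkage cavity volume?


Formula: V_shrink = V_casting * shrinkage_pct / 100
V_shrink = 4510 cm^3 * 6.7 / 100 = 302.1700 cm^3

Final answer: 302.1700 cm^3


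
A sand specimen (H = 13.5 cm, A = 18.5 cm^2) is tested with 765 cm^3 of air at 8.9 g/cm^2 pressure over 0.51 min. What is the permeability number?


Formula: Permeability Number P = (V * H) / (p * A * t)
Numerator: V * H = 765 * 13.5 = 10327.5
Denominator: p * A * t = 8.9 * 18.5 * 0.51 = 83.9715
P = 10327.5 / 83.9715 = 122.9882

Final answer: 122.9882


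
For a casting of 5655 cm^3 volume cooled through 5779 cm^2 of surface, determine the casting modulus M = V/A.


Formula: Casting Modulus M = V / A
M = 5655 cm^3 / 5779 cm^2 = 0.9785 cm


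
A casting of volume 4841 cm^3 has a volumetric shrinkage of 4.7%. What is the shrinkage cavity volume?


Formula: V_shrink = V_casting * shrinkage_pct / 100
V_shrink = 4841 cm^3 * 4.7 / 100 = 227.5270 cm^3

Final answer: 227.5270 cm^3


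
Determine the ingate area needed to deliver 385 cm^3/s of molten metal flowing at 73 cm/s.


Formula: A_ingate = Q / v  (continuity equation)
A = 385 cm^3/s / 73 cm/s = 5.2740 cm^2

Answer: 5.2740 cm^2


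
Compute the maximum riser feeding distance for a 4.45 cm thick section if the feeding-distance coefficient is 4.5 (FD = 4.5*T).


Formula: FD = 4.5 * T  (riser feeding-distance rule)
FD = 4.5 * 4.45 cm = 20.0250 cm


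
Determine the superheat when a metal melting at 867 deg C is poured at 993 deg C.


Formula: Superheat = T_pour - T_melt
Superheat = 993 - 867 = 126 deg C

126 deg C


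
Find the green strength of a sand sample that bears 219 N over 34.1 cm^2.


Formula: Compressive Strength = Force / Area
Strength = 219 N / 34.1 cm^2 = 6.4223 N/cm^2

6.4223 N/cm^2


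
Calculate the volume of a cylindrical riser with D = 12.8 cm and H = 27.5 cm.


Formula: V = pi * (D/2)^2 * H  (cylinder volume)
Radius = D/2 = 12.8/2 = 6.4 cm
V = pi * 6.4^2 * 27.5 = 3538.6900 cm^3


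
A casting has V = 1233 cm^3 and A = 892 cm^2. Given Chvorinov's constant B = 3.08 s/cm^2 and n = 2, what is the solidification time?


Formula: t_s = B * (V/A)^n  (Chvorinov's rule, n=2)
Modulus M = V/A = 1233/892 = 1.382287 cm
M^2 = 1.382287^2 = 1.910717 cm^2
t_s = 3.08 * 1.910717 = 5.8850 s

5.8850 s


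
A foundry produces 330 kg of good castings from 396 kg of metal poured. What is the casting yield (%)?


Formula: Casting Yield = (W_good / W_total) * 100
Yield = (330 kg / 396 kg) * 100 = 83.3333%


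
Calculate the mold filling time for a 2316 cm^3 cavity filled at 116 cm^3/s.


Formula: t_fill = V_mold / Q_flow
t = 2316 cm^3 / 116 cm^3/s = 19.9655 s

Answer: 19.9655 s


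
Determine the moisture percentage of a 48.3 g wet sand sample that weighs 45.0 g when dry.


Formula: MC = (W_wet - W_dry) / W_wet * 100
Water mass = 48.3 - 45.0 = 3.3 g
MC = 3.3 / 48.3 * 100 = 6.8323%


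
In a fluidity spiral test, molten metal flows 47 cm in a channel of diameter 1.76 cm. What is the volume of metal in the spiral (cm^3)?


Formula: V = pi * (d/2)^2 * L  (cylinder volume)
Radius = 1.76/2 = 0.88 cm
V = pi * 0.88^2 * 47 = 114.3439 cm^3

Final answer: 114.3439 cm^3


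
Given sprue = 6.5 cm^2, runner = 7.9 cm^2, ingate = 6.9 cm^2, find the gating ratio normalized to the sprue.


Sprue:Runner:Ingate = 1 : 7.9/6.5 : 6.9/6.5 = 1:1.22:1.06

Answer: 1:1.22:1.06


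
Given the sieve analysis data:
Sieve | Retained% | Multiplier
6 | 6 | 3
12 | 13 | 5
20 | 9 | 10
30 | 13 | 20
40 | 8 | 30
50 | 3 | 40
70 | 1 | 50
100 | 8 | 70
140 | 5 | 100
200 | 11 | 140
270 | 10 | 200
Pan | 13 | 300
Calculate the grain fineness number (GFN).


Formula: GFN = sum(pct * multiplier) / sum(pct)
sum(pct * multiplier) = 9343
sum(pct) = 100
GFN = 9343 / 100 = 93.43

Final answer: 93.43


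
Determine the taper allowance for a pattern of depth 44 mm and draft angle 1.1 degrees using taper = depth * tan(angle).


Formula: taper = depth * tan(draft_angle)
tan(1.1 deg) = 0.0192010
taper = 44 mm * 0.0192010 = 0.8448 mm

Final answer: 0.8448 mm


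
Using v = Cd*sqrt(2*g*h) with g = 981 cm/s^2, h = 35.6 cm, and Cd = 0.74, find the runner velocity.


Formula: v = Cd * sqrt(2 * g * h)  (Torricelli with discharge coefficient)
2*g*h = 2 * 981 * 35.6 = 69847.2 cm^2/s^2
sqrt(69847.2) = 264.28621 cm/s
v = 0.74 * 264.28621 = 195.5718 cm/s

195.5718 cm/s


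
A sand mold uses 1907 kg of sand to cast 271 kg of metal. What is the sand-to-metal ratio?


Formula: Sand-to-Metal Ratio = W_sand / W_metal
Ratio = 1907 kg / 271 kg = 7.0369

Final answer: 7.0369


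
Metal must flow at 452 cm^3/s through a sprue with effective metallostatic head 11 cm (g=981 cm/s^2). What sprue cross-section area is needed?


Formula: v = sqrt(2*g*h), A = Q/v
Velocity: v = sqrt(2 * 981 * 11) = sqrt(21582) = 146.9081 cm/s
Sprue area: A = Q / v = 452 / 146.9081 = 3.0768 cm^2
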